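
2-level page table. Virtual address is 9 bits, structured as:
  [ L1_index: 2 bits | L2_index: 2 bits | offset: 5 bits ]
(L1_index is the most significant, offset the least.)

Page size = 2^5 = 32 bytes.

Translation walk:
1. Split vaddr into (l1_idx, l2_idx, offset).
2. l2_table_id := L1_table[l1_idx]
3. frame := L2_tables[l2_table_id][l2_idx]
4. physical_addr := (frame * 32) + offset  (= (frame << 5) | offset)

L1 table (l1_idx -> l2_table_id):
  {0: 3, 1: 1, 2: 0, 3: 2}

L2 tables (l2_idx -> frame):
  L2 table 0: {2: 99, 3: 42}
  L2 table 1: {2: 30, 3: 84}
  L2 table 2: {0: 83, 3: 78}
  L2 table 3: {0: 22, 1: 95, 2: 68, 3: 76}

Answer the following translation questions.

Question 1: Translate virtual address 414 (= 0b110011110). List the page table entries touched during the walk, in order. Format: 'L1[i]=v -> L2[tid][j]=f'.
vaddr = 414 = 0b110011110
Split: l1_idx=3, l2_idx=0, offset=30

Answer: L1[3]=2 -> L2[2][0]=83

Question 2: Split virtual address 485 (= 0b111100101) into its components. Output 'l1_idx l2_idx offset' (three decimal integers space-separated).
Answer: 3 3 5

Derivation:
vaddr = 485 = 0b111100101
  top 2 bits -> l1_idx = 3
  next 2 bits -> l2_idx = 3
  bottom 5 bits -> offset = 5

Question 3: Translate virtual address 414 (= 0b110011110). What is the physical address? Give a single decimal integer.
vaddr = 414 = 0b110011110
Split: l1_idx=3, l2_idx=0, offset=30
L1[3] = 2
L2[2][0] = 83
paddr = 83 * 32 + 30 = 2686

Answer: 2686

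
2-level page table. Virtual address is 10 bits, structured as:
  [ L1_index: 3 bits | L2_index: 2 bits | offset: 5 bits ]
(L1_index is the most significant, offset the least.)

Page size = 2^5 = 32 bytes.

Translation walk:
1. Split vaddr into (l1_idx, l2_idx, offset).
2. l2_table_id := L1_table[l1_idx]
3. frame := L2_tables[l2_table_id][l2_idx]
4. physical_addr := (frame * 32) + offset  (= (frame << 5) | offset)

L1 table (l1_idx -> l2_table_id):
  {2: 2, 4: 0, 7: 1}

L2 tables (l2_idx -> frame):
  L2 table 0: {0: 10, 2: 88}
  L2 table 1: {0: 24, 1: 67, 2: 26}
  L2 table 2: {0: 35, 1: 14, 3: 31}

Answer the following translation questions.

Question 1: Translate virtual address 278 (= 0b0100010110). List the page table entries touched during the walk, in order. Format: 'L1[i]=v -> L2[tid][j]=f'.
Answer: L1[2]=2 -> L2[2][0]=35

Derivation:
vaddr = 278 = 0b0100010110
Split: l1_idx=2, l2_idx=0, offset=22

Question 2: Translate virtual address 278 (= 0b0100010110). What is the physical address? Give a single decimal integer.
Answer: 1142

Derivation:
vaddr = 278 = 0b0100010110
Split: l1_idx=2, l2_idx=0, offset=22
L1[2] = 2
L2[2][0] = 35
paddr = 35 * 32 + 22 = 1142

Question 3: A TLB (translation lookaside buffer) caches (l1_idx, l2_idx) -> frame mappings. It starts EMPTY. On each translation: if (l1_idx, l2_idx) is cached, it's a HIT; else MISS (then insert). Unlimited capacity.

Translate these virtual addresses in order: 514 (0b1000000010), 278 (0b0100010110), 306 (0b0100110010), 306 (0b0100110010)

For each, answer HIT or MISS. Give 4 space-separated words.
Answer: MISS MISS MISS HIT

Derivation:
vaddr=514: (4,0) not in TLB -> MISS, insert
vaddr=278: (2,0) not in TLB -> MISS, insert
vaddr=306: (2,1) not in TLB -> MISS, insert
vaddr=306: (2,1) in TLB -> HIT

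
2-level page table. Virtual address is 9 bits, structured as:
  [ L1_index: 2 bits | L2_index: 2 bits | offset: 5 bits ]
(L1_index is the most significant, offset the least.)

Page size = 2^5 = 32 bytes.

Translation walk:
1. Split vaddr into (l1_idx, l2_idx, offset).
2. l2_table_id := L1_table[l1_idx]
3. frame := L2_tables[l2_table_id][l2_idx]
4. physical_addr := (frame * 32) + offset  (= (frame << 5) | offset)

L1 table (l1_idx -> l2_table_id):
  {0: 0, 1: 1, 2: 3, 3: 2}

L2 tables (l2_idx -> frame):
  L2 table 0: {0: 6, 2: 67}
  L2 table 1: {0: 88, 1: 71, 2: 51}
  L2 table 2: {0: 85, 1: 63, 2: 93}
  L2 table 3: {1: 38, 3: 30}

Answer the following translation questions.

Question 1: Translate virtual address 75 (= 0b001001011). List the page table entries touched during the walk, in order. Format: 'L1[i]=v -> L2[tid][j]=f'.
Answer: L1[0]=0 -> L2[0][2]=67

Derivation:
vaddr = 75 = 0b001001011
Split: l1_idx=0, l2_idx=2, offset=11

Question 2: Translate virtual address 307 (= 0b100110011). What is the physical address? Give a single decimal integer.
vaddr = 307 = 0b100110011
Split: l1_idx=2, l2_idx=1, offset=19
L1[2] = 3
L2[3][1] = 38
paddr = 38 * 32 + 19 = 1235

Answer: 1235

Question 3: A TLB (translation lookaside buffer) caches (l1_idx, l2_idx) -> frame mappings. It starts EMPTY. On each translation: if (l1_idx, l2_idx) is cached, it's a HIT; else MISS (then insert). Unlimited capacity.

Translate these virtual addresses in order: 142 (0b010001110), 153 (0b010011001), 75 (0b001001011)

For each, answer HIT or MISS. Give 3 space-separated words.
Answer: MISS HIT MISS

Derivation:
vaddr=142: (1,0) not in TLB -> MISS, insert
vaddr=153: (1,0) in TLB -> HIT
vaddr=75: (0,2) not in TLB -> MISS, insert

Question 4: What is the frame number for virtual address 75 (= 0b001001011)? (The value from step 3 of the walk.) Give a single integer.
Answer: 67

Derivation:
vaddr = 75: l1_idx=0, l2_idx=2
L1[0] = 0; L2[0][2] = 67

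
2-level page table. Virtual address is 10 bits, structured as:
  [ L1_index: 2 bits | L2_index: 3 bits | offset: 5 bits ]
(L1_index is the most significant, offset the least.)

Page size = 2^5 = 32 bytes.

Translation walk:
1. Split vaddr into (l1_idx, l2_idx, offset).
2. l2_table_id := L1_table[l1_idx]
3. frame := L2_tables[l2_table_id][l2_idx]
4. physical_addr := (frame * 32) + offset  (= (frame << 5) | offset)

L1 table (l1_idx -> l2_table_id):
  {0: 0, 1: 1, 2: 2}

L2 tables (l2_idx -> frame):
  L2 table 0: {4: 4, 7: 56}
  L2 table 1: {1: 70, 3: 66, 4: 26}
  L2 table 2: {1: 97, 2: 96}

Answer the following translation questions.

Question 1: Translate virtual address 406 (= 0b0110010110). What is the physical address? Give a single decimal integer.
vaddr = 406 = 0b0110010110
Split: l1_idx=1, l2_idx=4, offset=22
L1[1] = 1
L2[1][4] = 26
paddr = 26 * 32 + 22 = 854

Answer: 854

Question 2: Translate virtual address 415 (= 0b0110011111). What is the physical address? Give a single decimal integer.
Answer: 863

Derivation:
vaddr = 415 = 0b0110011111
Split: l1_idx=1, l2_idx=4, offset=31
L1[1] = 1
L2[1][4] = 26
paddr = 26 * 32 + 31 = 863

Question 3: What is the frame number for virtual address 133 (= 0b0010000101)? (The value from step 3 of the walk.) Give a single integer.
Answer: 4

Derivation:
vaddr = 133: l1_idx=0, l2_idx=4
L1[0] = 0; L2[0][4] = 4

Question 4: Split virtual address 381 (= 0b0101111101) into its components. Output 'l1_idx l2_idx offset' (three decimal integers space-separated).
vaddr = 381 = 0b0101111101
  top 2 bits -> l1_idx = 1
  next 3 bits -> l2_idx = 3
  bottom 5 bits -> offset = 29

Answer: 1 3 29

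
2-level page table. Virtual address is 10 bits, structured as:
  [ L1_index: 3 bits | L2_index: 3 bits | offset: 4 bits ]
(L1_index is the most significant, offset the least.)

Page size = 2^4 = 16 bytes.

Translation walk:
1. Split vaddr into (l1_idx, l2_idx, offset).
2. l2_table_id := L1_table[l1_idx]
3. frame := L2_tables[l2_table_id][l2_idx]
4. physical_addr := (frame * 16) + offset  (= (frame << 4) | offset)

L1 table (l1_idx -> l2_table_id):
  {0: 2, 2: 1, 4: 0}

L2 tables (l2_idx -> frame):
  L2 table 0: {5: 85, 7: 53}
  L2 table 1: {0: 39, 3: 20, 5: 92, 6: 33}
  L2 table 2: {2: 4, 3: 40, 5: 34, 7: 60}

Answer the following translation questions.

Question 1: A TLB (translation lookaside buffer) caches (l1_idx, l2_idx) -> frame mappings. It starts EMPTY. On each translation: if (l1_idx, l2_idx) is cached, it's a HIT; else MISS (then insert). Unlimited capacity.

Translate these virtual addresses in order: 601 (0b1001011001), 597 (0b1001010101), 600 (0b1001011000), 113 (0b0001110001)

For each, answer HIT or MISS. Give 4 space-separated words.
vaddr=601: (4,5) not in TLB -> MISS, insert
vaddr=597: (4,5) in TLB -> HIT
vaddr=600: (4,5) in TLB -> HIT
vaddr=113: (0,7) not in TLB -> MISS, insert

Answer: MISS HIT HIT MISS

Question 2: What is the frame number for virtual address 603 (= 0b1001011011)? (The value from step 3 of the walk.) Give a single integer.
vaddr = 603: l1_idx=4, l2_idx=5
L1[4] = 0; L2[0][5] = 85

Answer: 85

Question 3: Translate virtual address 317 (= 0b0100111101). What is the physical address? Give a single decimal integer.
vaddr = 317 = 0b0100111101
Split: l1_idx=2, l2_idx=3, offset=13
L1[2] = 1
L2[1][3] = 20
paddr = 20 * 16 + 13 = 333

Answer: 333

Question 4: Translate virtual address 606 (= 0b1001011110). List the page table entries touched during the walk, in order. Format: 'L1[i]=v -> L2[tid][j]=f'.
Answer: L1[4]=0 -> L2[0][5]=85

Derivation:
vaddr = 606 = 0b1001011110
Split: l1_idx=4, l2_idx=5, offset=14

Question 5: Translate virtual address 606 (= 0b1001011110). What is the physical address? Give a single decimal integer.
Answer: 1374

Derivation:
vaddr = 606 = 0b1001011110
Split: l1_idx=4, l2_idx=5, offset=14
L1[4] = 0
L2[0][5] = 85
paddr = 85 * 16 + 14 = 1374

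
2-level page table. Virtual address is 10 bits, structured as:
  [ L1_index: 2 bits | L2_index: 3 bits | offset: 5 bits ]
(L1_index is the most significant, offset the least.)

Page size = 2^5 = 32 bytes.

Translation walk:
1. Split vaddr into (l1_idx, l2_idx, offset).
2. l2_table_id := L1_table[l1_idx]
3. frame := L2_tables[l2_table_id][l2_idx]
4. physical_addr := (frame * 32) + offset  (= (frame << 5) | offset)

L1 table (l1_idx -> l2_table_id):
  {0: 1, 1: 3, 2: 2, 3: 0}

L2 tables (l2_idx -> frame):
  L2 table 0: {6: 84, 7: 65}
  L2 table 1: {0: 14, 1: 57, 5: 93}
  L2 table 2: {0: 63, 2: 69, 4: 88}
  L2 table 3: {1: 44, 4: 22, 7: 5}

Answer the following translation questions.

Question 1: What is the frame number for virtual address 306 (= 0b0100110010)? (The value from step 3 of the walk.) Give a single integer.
Answer: 44

Derivation:
vaddr = 306: l1_idx=1, l2_idx=1
L1[1] = 3; L2[3][1] = 44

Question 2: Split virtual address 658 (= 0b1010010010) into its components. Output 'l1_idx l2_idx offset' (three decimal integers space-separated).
Answer: 2 4 18

Derivation:
vaddr = 658 = 0b1010010010
  top 2 bits -> l1_idx = 2
  next 3 bits -> l2_idx = 4
  bottom 5 bits -> offset = 18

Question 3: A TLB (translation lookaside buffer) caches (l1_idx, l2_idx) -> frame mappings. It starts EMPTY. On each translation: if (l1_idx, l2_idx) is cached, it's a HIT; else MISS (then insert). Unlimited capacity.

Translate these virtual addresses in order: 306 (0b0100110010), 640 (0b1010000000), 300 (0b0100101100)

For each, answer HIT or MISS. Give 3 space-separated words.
vaddr=306: (1,1) not in TLB -> MISS, insert
vaddr=640: (2,4) not in TLB -> MISS, insert
vaddr=300: (1,1) in TLB -> HIT

Answer: MISS MISS HIT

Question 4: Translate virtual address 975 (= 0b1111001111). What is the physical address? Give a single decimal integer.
Answer: 2703

Derivation:
vaddr = 975 = 0b1111001111
Split: l1_idx=3, l2_idx=6, offset=15
L1[3] = 0
L2[0][6] = 84
paddr = 84 * 32 + 15 = 2703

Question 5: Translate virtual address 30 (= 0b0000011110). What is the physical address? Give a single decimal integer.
vaddr = 30 = 0b0000011110
Split: l1_idx=0, l2_idx=0, offset=30
L1[0] = 1
L2[1][0] = 14
paddr = 14 * 32 + 30 = 478

Answer: 478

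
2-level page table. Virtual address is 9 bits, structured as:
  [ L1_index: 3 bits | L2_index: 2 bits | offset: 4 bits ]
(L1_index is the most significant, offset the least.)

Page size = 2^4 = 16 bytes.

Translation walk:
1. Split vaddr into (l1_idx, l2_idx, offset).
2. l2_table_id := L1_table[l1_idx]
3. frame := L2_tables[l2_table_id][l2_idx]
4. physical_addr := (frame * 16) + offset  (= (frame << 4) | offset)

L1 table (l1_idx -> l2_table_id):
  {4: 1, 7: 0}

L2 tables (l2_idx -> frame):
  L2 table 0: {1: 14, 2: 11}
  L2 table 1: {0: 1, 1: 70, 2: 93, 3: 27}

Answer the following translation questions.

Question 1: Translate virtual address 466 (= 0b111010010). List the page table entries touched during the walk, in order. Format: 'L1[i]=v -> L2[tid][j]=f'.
Answer: L1[7]=0 -> L2[0][1]=14

Derivation:
vaddr = 466 = 0b111010010
Split: l1_idx=7, l2_idx=1, offset=2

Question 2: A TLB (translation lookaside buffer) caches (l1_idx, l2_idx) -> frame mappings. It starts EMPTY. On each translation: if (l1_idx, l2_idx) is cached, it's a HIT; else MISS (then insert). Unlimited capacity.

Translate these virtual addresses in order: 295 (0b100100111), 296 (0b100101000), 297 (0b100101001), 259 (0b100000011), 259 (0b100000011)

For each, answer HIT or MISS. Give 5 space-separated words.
Answer: MISS HIT HIT MISS HIT

Derivation:
vaddr=295: (4,2) not in TLB -> MISS, insert
vaddr=296: (4,2) in TLB -> HIT
vaddr=297: (4,2) in TLB -> HIT
vaddr=259: (4,0) not in TLB -> MISS, insert
vaddr=259: (4,0) in TLB -> HIT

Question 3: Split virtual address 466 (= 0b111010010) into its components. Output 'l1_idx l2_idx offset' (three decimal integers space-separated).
vaddr = 466 = 0b111010010
  top 3 bits -> l1_idx = 7
  next 2 bits -> l2_idx = 1
  bottom 4 bits -> offset = 2

Answer: 7 1 2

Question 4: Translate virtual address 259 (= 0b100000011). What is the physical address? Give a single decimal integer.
Answer: 19

Derivation:
vaddr = 259 = 0b100000011
Split: l1_idx=4, l2_idx=0, offset=3
L1[4] = 1
L2[1][0] = 1
paddr = 1 * 16 + 3 = 19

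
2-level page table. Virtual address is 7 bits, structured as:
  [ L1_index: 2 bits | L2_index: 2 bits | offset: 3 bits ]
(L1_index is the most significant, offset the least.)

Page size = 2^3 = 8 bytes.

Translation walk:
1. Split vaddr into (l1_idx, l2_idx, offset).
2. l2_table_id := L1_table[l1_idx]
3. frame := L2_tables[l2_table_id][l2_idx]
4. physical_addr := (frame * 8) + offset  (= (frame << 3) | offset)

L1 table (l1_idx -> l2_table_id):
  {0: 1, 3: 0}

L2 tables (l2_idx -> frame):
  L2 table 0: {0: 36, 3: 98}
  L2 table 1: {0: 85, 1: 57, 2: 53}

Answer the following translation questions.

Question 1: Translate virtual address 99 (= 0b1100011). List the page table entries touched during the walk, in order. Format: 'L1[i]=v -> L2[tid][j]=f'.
Answer: L1[3]=0 -> L2[0][0]=36

Derivation:
vaddr = 99 = 0b1100011
Split: l1_idx=3, l2_idx=0, offset=3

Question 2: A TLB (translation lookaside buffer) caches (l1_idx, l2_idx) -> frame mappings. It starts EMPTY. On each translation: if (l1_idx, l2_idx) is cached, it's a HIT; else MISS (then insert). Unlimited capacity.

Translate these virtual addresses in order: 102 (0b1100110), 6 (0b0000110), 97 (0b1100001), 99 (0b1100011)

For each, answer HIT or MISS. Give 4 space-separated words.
Answer: MISS MISS HIT HIT

Derivation:
vaddr=102: (3,0) not in TLB -> MISS, insert
vaddr=6: (0,0) not in TLB -> MISS, insert
vaddr=97: (3,0) in TLB -> HIT
vaddr=99: (3,0) in TLB -> HIT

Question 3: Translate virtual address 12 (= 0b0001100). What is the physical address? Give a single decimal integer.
vaddr = 12 = 0b0001100
Split: l1_idx=0, l2_idx=1, offset=4
L1[0] = 1
L2[1][1] = 57
paddr = 57 * 8 + 4 = 460

Answer: 460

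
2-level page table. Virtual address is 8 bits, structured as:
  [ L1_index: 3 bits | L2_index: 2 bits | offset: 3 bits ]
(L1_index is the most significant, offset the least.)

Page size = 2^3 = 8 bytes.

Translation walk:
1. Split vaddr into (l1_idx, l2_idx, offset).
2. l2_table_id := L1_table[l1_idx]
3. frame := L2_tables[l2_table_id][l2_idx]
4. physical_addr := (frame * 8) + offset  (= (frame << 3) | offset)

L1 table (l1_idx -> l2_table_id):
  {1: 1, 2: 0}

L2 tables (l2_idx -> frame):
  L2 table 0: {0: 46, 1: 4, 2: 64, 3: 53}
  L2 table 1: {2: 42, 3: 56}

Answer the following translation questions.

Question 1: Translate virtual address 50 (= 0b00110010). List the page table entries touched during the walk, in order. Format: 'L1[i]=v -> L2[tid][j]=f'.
Answer: L1[1]=1 -> L2[1][2]=42

Derivation:
vaddr = 50 = 0b00110010
Split: l1_idx=1, l2_idx=2, offset=2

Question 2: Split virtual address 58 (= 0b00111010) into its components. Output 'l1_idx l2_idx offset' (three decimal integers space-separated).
Answer: 1 3 2

Derivation:
vaddr = 58 = 0b00111010
  top 3 bits -> l1_idx = 1
  next 2 bits -> l2_idx = 3
  bottom 3 bits -> offset = 2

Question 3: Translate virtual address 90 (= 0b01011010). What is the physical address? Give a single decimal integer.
Answer: 426

Derivation:
vaddr = 90 = 0b01011010
Split: l1_idx=2, l2_idx=3, offset=2
L1[2] = 0
L2[0][3] = 53
paddr = 53 * 8 + 2 = 426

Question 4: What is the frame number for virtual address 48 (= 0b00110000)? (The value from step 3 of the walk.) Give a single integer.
Answer: 42

Derivation:
vaddr = 48: l1_idx=1, l2_idx=2
L1[1] = 1; L2[1][2] = 42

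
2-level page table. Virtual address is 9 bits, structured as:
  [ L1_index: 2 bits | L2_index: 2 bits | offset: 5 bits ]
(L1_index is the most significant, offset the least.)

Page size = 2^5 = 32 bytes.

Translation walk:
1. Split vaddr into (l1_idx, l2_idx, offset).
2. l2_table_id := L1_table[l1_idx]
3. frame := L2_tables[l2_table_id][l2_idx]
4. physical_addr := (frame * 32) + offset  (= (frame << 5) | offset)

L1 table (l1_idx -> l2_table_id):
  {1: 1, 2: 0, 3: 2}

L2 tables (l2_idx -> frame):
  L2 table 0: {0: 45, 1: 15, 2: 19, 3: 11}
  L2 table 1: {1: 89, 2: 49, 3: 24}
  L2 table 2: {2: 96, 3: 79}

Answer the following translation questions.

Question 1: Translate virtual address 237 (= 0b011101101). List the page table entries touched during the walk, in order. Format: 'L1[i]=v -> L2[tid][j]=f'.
Answer: L1[1]=1 -> L2[1][3]=24

Derivation:
vaddr = 237 = 0b011101101
Split: l1_idx=1, l2_idx=3, offset=13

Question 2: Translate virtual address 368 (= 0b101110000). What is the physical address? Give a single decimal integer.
vaddr = 368 = 0b101110000
Split: l1_idx=2, l2_idx=3, offset=16
L1[2] = 0
L2[0][3] = 11
paddr = 11 * 32 + 16 = 368

Answer: 368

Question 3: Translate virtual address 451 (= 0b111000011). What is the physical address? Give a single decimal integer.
Answer: 3075

Derivation:
vaddr = 451 = 0b111000011
Split: l1_idx=3, l2_idx=2, offset=3
L1[3] = 2
L2[2][2] = 96
paddr = 96 * 32 + 3 = 3075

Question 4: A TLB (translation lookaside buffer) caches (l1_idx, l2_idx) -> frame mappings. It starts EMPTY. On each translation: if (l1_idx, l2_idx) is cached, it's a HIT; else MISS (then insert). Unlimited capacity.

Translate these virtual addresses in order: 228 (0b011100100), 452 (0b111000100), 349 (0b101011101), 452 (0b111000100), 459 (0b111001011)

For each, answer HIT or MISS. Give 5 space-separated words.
Answer: MISS MISS MISS HIT HIT

Derivation:
vaddr=228: (1,3) not in TLB -> MISS, insert
vaddr=452: (3,2) not in TLB -> MISS, insert
vaddr=349: (2,2) not in TLB -> MISS, insert
vaddr=452: (3,2) in TLB -> HIT
vaddr=459: (3,2) in TLB -> HIT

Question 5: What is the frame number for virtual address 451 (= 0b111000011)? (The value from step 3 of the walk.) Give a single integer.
vaddr = 451: l1_idx=3, l2_idx=2
L1[3] = 2; L2[2][2] = 96

Answer: 96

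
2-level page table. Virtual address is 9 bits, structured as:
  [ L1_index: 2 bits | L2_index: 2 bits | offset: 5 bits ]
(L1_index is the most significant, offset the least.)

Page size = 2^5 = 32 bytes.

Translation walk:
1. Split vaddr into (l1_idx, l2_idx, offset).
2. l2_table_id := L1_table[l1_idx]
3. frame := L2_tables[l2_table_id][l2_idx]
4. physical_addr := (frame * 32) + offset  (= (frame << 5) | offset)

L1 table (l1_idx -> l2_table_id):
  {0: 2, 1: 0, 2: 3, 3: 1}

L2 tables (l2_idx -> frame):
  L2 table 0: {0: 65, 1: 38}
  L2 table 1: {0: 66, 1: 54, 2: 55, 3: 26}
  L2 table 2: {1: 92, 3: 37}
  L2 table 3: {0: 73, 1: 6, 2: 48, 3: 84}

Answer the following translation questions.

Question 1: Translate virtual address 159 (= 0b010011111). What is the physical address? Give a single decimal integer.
Answer: 2111

Derivation:
vaddr = 159 = 0b010011111
Split: l1_idx=1, l2_idx=0, offset=31
L1[1] = 0
L2[0][0] = 65
paddr = 65 * 32 + 31 = 2111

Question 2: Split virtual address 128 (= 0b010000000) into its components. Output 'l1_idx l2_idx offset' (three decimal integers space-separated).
Answer: 1 0 0

Derivation:
vaddr = 128 = 0b010000000
  top 2 bits -> l1_idx = 1
  next 2 bits -> l2_idx = 0
  bottom 5 bits -> offset = 0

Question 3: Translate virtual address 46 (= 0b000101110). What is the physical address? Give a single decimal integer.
Answer: 2958

Derivation:
vaddr = 46 = 0b000101110
Split: l1_idx=0, l2_idx=1, offset=14
L1[0] = 2
L2[2][1] = 92
paddr = 92 * 32 + 14 = 2958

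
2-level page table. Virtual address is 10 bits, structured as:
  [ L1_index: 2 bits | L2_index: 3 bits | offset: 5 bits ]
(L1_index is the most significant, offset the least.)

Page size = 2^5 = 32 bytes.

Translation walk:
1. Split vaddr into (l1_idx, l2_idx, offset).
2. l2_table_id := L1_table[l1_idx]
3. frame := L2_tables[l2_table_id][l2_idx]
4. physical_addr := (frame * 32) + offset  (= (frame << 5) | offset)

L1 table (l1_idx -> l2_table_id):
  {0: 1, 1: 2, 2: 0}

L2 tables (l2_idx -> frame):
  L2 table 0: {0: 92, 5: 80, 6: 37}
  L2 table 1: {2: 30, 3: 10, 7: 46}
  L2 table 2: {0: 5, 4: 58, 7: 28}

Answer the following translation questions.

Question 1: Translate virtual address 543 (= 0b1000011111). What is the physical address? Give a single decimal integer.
Answer: 2975

Derivation:
vaddr = 543 = 0b1000011111
Split: l1_idx=2, l2_idx=0, offset=31
L1[2] = 0
L2[0][0] = 92
paddr = 92 * 32 + 31 = 2975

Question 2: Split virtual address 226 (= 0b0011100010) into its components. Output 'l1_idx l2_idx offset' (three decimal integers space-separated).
vaddr = 226 = 0b0011100010
  top 2 bits -> l1_idx = 0
  next 3 bits -> l2_idx = 7
  bottom 5 bits -> offset = 2

Answer: 0 7 2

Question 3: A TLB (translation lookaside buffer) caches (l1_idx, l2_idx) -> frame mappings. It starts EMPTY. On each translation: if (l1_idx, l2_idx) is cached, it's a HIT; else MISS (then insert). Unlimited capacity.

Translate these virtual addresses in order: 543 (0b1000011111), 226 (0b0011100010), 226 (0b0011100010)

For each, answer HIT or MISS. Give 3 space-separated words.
Answer: MISS MISS HIT

Derivation:
vaddr=543: (2,0) not in TLB -> MISS, insert
vaddr=226: (0,7) not in TLB -> MISS, insert
vaddr=226: (0,7) in TLB -> HIT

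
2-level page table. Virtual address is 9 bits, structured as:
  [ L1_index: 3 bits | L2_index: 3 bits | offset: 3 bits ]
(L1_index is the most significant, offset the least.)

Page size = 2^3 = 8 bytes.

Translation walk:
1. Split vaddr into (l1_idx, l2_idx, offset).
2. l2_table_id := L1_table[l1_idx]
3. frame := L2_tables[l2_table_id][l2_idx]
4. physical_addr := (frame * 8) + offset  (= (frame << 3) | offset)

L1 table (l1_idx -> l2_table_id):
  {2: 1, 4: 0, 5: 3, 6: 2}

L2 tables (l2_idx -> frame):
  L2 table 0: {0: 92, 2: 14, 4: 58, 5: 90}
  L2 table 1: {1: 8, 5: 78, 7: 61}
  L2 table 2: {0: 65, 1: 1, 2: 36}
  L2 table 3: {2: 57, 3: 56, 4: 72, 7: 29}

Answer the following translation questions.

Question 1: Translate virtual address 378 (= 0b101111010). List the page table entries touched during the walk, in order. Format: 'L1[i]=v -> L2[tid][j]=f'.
Answer: L1[5]=3 -> L2[3][7]=29

Derivation:
vaddr = 378 = 0b101111010
Split: l1_idx=5, l2_idx=7, offset=2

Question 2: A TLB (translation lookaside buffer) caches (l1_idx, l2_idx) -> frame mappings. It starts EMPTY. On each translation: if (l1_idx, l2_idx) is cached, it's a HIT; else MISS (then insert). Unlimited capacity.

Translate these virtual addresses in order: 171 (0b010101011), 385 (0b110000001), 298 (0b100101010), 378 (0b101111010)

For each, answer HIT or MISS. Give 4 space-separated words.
Answer: MISS MISS MISS MISS

Derivation:
vaddr=171: (2,5) not in TLB -> MISS, insert
vaddr=385: (6,0) not in TLB -> MISS, insert
vaddr=298: (4,5) not in TLB -> MISS, insert
vaddr=378: (5,7) not in TLB -> MISS, insert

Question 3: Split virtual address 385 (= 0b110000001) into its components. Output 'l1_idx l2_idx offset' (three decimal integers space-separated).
Answer: 6 0 1

Derivation:
vaddr = 385 = 0b110000001
  top 3 bits -> l1_idx = 6
  next 3 bits -> l2_idx = 0
  bottom 3 bits -> offset = 1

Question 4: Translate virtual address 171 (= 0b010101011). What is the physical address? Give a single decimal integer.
vaddr = 171 = 0b010101011
Split: l1_idx=2, l2_idx=5, offset=3
L1[2] = 1
L2[1][5] = 78
paddr = 78 * 8 + 3 = 627

Answer: 627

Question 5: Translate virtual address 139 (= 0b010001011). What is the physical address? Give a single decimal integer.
Answer: 67

Derivation:
vaddr = 139 = 0b010001011
Split: l1_idx=2, l2_idx=1, offset=3
L1[2] = 1
L2[1][1] = 8
paddr = 8 * 8 + 3 = 67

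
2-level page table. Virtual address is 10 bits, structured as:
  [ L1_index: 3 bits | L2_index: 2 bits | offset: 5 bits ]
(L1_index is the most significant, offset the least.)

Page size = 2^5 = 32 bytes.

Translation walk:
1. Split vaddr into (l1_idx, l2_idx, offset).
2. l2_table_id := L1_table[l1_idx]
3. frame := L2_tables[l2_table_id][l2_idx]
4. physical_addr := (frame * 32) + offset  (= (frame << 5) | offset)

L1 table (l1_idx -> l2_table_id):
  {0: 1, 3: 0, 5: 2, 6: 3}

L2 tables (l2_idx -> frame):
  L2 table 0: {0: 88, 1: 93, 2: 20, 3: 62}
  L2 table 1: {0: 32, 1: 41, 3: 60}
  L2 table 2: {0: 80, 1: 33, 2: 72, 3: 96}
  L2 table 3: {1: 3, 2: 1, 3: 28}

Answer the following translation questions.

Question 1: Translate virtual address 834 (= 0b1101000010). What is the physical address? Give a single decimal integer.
Answer: 34

Derivation:
vaddr = 834 = 0b1101000010
Split: l1_idx=6, l2_idx=2, offset=2
L1[6] = 3
L2[3][2] = 1
paddr = 1 * 32 + 2 = 34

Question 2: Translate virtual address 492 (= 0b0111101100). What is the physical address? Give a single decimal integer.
vaddr = 492 = 0b0111101100
Split: l1_idx=3, l2_idx=3, offset=12
L1[3] = 0
L2[0][3] = 62
paddr = 62 * 32 + 12 = 1996

Answer: 1996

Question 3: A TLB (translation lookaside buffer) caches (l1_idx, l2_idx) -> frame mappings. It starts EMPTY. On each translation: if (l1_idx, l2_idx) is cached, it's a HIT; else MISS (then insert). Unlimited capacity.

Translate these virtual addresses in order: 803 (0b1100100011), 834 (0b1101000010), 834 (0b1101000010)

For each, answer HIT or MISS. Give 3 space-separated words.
Answer: MISS MISS HIT

Derivation:
vaddr=803: (6,1) not in TLB -> MISS, insert
vaddr=834: (6,2) not in TLB -> MISS, insert
vaddr=834: (6,2) in TLB -> HIT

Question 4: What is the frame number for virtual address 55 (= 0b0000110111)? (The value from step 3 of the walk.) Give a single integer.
vaddr = 55: l1_idx=0, l2_idx=1
L1[0] = 1; L2[1][1] = 41

Answer: 41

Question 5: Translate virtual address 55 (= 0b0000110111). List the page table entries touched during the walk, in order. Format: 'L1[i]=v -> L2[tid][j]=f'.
Answer: L1[0]=1 -> L2[1][1]=41

Derivation:
vaddr = 55 = 0b0000110111
Split: l1_idx=0, l2_idx=1, offset=23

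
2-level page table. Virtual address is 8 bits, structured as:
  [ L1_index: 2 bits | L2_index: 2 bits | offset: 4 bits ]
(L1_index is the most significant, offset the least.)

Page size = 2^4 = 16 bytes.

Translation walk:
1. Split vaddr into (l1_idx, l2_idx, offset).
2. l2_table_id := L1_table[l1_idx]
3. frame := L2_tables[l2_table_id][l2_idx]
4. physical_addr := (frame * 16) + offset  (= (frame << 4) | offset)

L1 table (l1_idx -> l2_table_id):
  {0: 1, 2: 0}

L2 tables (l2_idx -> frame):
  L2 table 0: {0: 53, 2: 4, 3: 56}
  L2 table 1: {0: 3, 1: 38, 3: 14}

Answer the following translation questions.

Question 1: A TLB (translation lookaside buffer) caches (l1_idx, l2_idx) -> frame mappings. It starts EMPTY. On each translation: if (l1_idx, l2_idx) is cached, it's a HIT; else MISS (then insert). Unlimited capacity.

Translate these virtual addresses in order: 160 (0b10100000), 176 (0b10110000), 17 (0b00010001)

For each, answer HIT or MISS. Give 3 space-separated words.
Answer: MISS MISS MISS

Derivation:
vaddr=160: (2,2) not in TLB -> MISS, insert
vaddr=176: (2,3) not in TLB -> MISS, insert
vaddr=17: (0,1) not in TLB -> MISS, insert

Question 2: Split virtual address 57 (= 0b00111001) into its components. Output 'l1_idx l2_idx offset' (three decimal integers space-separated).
vaddr = 57 = 0b00111001
  top 2 bits -> l1_idx = 0
  next 2 bits -> l2_idx = 3
  bottom 4 bits -> offset = 9

Answer: 0 3 9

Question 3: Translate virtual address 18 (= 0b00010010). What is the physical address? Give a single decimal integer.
Answer: 610

Derivation:
vaddr = 18 = 0b00010010
Split: l1_idx=0, l2_idx=1, offset=2
L1[0] = 1
L2[1][1] = 38
paddr = 38 * 16 + 2 = 610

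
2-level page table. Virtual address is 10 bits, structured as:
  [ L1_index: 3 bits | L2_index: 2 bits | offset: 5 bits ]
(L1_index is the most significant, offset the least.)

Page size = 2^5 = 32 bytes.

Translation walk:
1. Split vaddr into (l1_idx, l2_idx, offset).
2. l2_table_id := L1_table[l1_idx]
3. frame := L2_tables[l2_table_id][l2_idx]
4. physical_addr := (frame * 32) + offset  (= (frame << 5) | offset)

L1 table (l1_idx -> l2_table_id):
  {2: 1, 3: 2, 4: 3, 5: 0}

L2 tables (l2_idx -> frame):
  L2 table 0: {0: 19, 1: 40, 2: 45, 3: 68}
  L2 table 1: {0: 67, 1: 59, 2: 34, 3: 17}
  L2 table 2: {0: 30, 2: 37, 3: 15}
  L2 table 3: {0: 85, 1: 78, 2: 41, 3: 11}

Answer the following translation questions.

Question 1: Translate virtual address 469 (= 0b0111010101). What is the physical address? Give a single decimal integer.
vaddr = 469 = 0b0111010101
Split: l1_idx=3, l2_idx=2, offset=21
L1[3] = 2
L2[2][2] = 37
paddr = 37 * 32 + 21 = 1205

Answer: 1205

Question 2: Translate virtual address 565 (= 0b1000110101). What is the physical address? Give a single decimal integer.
vaddr = 565 = 0b1000110101
Split: l1_idx=4, l2_idx=1, offset=21
L1[4] = 3
L2[3][1] = 78
paddr = 78 * 32 + 21 = 2517

Answer: 2517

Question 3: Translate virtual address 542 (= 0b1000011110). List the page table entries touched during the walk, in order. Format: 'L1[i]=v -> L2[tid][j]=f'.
vaddr = 542 = 0b1000011110
Split: l1_idx=4, l2_idx=0, offset=30

Answer: L1[4]=3 -> L2[3][0]=85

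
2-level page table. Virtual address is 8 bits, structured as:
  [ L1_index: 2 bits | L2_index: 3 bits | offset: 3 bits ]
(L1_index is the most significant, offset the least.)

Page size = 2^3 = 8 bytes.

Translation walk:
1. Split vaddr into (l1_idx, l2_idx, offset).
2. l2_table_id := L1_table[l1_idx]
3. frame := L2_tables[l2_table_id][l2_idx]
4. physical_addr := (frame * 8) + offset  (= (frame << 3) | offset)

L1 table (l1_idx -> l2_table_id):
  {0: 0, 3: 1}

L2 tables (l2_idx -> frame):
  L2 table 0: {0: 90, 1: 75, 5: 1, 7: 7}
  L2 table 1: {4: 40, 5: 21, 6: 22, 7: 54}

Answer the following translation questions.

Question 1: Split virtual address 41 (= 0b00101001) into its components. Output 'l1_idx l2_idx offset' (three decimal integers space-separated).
Answer: 0 5 1

Derivation:
vaddr = 41 = 0b00101001
  top 2 bits -> l1_idx = 0
  next 3 bits -> l2_idx = 5
  bottom 3 bits -> offset = 1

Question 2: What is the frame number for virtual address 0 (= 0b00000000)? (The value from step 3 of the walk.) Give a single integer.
Answer: 90

Derivation:
vaddr = 0: l1_idx=0, l2_idx=0
L1[0] = 0; L2[0][0] = 90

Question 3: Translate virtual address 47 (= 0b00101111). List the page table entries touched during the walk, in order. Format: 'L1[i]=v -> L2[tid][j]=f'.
vaddr = 47 = 0b00101111
Split: l1_idx=0, l2_idx=5, offset=7

Answer: L1[0]=0 -> L2[0][5]=1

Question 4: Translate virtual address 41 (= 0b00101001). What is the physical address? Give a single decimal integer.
vaddr = 41 = 0b00101001
Split: l1_idx=0, l2_idx=5, offset=1
L1[0] = 0
L2[0][5] = 1
paddr = 1 * 8 + 1 = 9

Answer: 9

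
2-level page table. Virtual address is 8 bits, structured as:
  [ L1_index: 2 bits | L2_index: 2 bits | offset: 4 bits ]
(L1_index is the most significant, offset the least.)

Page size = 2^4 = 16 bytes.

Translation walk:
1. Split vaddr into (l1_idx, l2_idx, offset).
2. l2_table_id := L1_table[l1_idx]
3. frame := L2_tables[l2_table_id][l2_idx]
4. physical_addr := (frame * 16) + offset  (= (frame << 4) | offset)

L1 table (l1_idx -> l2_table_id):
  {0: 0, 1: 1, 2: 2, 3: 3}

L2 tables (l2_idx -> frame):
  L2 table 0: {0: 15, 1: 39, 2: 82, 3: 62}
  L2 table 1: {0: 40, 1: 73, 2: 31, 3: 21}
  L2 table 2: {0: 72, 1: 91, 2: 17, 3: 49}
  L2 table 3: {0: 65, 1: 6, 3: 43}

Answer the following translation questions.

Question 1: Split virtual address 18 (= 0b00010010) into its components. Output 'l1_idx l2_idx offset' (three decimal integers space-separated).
vaddr = 18 = 0b00010010
  top 2 bits -> l1_idx = 0
  next 2 bits -> l2_idx = 1
  bottom 4 bits -> offset = 2

Answer: 0 1 2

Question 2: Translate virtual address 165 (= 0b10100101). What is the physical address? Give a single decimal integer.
Answer: 277

Derivation:
vaddr = 165 = 0b10100101
Split: l1_idx=2, l2_idx=2, offset=5
L1[2] = 2
L2[2][2] = 17
paddr = 17 * 16 + 5 = 277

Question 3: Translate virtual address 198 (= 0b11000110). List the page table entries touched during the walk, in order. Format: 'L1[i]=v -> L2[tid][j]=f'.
vaddr = 198 = 0b11000110
Split: l1_idx=3, l2_idx=0, offset=6

Answer: L1[3]=3 -> L2[3][0]=65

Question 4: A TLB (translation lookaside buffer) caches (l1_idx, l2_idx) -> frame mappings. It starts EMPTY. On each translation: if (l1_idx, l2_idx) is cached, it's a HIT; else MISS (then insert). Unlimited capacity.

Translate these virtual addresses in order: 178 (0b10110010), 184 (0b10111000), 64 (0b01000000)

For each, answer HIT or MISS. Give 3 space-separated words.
vaddr=178: (2,3) not in TLB -> MISS, insert
vaddr=184: (2,3) in TLB -> HIT
vaddr=64: (1,0) not in TLB -> MISS, insert

Answer: MISS HIT MISS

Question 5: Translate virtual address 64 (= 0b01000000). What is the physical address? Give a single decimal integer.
Answer: 640

Derivation:
vaddr = 64 = 0b01000000
Split: l1_idx=1, l2_idx=0, offset=0
L1[1] = 1
L2[1][0] = 40
paddr = 40 * 16 + 0 = 640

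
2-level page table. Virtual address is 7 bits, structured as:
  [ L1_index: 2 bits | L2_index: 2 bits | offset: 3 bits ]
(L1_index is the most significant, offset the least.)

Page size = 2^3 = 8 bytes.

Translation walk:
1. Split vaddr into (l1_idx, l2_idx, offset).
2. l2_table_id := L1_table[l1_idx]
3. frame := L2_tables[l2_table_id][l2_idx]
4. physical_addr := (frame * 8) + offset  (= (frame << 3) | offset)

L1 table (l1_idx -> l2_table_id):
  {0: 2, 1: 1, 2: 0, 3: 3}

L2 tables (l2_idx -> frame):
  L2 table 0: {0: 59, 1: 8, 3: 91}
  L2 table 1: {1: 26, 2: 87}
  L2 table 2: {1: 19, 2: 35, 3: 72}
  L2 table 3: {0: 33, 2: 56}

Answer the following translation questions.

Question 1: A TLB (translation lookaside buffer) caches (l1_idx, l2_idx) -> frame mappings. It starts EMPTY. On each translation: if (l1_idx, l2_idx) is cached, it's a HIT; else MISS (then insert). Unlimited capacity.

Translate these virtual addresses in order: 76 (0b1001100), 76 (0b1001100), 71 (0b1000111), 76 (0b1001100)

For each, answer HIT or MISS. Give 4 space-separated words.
vaddr=76: (2,1) not in TLB -> MISS, insert
vaddr=76: (2,1) in TLB -> HIT
vaddr=71: (2,0) not in TLB -> MISS, insert
vaddr=76: (2,1) in TLB -> HIT

Answer: MISS HIT MISS HIT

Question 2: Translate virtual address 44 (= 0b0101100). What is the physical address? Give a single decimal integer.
vaddr = 44 = 0b0101100
Split: l1_idx=1, l2_idx=1, offset=4
L1[1] = 1
L2[1][1] = 26
paddr = 26 * 8 + 4 = 212

Answer: 212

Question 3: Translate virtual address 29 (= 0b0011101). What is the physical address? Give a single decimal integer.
Answer: 581

Derivation:
vaddr = 29 = 0b0011101
Split: l1_idx=0, l2_idx=3, offset=5
L1[0] = 2
L2[2][3] = 72
paddr = 72 * 8 + 5 = 581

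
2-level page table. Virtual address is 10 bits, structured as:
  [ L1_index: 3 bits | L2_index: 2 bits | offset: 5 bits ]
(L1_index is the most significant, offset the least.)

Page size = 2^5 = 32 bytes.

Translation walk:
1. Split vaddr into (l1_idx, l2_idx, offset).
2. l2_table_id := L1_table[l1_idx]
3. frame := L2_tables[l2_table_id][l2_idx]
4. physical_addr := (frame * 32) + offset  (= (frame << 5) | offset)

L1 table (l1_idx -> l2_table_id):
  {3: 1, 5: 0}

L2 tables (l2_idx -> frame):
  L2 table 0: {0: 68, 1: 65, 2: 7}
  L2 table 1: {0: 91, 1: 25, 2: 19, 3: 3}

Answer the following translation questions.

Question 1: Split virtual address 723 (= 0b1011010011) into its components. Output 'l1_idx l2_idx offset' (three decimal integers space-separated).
Answer: 5 2 19

Derivation:
vaddr = 723 = 0b1011010011
  top 3 bits -> l1_idx = 5
  next 2 bits -> l2_idx = 2
  bottom 5 bits -> offset = 19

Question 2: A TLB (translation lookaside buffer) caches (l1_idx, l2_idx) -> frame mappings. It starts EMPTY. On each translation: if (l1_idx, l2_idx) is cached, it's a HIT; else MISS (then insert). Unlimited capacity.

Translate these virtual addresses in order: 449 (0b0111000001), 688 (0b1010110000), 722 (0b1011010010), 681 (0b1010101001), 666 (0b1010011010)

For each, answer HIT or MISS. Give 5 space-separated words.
vaddr=449: (3,2) not in TLB -> MISS, insert
vaddr=688: (5,1) not in TLB -> MISS, insert
vaddr=722: (5,2) not in TLB -> MISS, insert
vaddr=681: (5,1) in TLB -> HIT
vaddr=666: (5,0) not in TLB -> MISS, insert

Answer: MISS MISS MISS HIT MISS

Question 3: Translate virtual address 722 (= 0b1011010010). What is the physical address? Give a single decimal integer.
Answer: 242

Derivation:
vaddr = 722 = 0b1011010010
Split: l1_idx=5, l2_idx=2, offset=18
L1[5] = 0
L2[0][2] = 7
paddr = 7 * 32 + 18 = 242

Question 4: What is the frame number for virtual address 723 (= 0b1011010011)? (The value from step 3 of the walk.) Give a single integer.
vaddr = 723: l1_idx=5, l2_idx=2
L1[5] = 0; L2[0][2] = 7

Answer: 7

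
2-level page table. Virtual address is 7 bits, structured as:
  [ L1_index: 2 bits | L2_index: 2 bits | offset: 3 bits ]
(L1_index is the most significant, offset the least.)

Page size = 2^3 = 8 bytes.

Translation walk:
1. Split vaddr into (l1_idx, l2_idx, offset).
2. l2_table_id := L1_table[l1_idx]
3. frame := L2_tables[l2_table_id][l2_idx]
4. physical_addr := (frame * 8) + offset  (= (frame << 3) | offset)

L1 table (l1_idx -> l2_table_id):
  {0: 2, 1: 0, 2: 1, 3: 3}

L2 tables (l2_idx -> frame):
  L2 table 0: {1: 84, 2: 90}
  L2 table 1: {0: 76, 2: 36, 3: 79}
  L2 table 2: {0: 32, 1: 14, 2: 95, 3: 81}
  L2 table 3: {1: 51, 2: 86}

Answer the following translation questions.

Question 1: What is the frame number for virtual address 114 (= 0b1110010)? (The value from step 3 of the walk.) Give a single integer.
vaddr = 114: l1_idx=3, l2_idx=2
L1[3] = 3; L2[3][2] = 86

Answer: 86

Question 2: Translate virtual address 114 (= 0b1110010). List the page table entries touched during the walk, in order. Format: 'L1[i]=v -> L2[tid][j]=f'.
Answer: L1[3]=3 -> L2[3][2]=86

Derivation:
vaddr = 114 = 0b1110010
Split: l1_idx=3, l2_idx=2, offset=2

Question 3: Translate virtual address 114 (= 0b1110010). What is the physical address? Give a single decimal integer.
vaddr = 114 = 0b1110010
Split: l1_idx=3, l2_idx=2, offset=2
L1[3] = 3
L2[3][2] = 86
paddr = 86 * 8 + 2 = 690

Answer: 690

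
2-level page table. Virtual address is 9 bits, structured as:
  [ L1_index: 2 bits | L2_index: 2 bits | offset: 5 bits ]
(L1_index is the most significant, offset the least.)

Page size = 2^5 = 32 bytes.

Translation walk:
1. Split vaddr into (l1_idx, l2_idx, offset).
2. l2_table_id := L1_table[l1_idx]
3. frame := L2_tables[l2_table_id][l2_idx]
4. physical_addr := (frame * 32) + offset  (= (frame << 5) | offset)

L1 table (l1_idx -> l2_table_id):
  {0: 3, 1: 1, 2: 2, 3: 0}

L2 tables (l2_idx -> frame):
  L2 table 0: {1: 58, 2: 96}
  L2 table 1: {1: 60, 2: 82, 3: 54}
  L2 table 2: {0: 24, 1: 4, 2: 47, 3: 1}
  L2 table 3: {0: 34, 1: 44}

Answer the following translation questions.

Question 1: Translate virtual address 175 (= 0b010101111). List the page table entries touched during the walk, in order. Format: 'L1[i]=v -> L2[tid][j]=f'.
Answer: L1[1]=1 -> L2[1][1]=60

Derivation:
vaddr = 175 = 0b010101111
Split: l1_idx=1, l2_idx=1, offset=15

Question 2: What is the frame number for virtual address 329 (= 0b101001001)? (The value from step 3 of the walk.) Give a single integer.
Answer: 47

Derivation:
vaddr = 329: l1_idx=2, l2_idx=2
L1[2] = 2; L2[2][2] = 47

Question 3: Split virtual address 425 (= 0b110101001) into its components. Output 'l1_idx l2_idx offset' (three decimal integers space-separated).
vaddr = 425 = 0b110101001
  top 2 bits -> l1_idx = 3
  next 2 bits -> l2_idx = 1
  bottom 5 bits -> offset = 9

Answer: 3 1 9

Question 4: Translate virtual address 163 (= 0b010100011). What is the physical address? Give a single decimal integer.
Answer: 1923

Derivation:
vaddr = 163 = 0b010100011
Split: l1_idx=1, l2_idx=1, offset=3
L1[1] = 1
L2[1][1] = 60
paddr = 60 * 32 + 3 = 1923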